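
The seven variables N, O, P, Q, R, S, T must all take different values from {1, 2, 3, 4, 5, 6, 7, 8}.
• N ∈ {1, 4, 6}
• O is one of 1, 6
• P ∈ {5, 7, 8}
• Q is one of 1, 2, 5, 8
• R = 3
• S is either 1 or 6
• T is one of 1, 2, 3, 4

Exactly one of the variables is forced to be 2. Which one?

T

R has just one choice, so R = 3. Eliminate 3 elsewhere: T.
O and S share exactly the 2 values {1, 6}; by pigeonhole those values go to them, so strike 1, 6 from N, Q, T.
That leaves N = 4. So T can't be 4.
So 2 goes to T.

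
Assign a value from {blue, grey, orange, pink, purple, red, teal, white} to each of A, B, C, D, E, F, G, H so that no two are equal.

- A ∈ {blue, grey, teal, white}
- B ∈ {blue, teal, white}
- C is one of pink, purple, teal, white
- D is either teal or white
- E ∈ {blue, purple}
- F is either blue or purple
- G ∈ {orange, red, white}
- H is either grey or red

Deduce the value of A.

grey

The 8 variables draw from only 8 values {blue, grey, orange, pink, purple, red, teal, white}, so each is used; only G can be orange, hence G = orange.
The 7 still-open variables draw from only 7 values {blue, grey, pink, purple, red, teal, white}, so each is used; only C can be pink, hence C = pink.
Among the 6 still-open variables, red fits only H (and all 6 values in {blue, grey, purple, red, teal, white} must be used), so H = red.
Among the 5 still-open variables, grey fits only A (and all 5 values in {blue, grey, purple, teal, white} must be used), so A = grey.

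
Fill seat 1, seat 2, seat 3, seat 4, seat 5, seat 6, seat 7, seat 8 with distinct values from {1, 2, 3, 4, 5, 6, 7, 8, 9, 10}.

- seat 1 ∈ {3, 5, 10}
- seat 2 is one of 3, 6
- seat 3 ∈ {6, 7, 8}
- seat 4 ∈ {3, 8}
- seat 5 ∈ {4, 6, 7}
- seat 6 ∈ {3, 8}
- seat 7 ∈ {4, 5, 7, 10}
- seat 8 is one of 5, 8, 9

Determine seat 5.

4

Among the 8 variables, 9 fits only seat 8 (and all 8 values in {3, 4, 5, 6, 7, 8, 9, 10} must be used), so seat 8 = 9.
seat 4 and seat 6 share exactly the 2 values {3, 8}; by pigeonhole those values go to them, so strike 3, 8 from seat 1, seat 2, seat 3.
That leaves seat 2 = 6. Remove 6 from seat 3, seat 5.
seat 3 has just one choice, so seat 3 = 7. Remove 7 from seat 5, seat 7.
So seat 5 = 4.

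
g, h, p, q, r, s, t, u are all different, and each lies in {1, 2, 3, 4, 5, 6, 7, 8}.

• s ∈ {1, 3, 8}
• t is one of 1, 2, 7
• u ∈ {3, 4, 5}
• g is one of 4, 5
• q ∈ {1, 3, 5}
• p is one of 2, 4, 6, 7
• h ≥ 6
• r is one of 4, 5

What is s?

8

g and r share exactly the 2 values {4, 5}; by pigeonhole those values go to them, so strike 4, 5 from p, q, u.
u must be 3 (only option left). Remove 3 from q, s.
That leaves q = 1. Eliminate 1 elsewhere: s, t.
So s = 8.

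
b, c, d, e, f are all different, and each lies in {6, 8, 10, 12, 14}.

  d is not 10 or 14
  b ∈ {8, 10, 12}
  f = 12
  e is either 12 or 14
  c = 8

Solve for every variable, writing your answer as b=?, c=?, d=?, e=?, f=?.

b=10, c=8, d=6, e=14, f=12

c's domain is down to {8}, so c = 8. So b, d can't be 8.
f must be 12 (only option left). Remove 12 from b, d, e.
That leaves b = 10.
d has just one choice, so d = 6.
e must be 14 (only option left).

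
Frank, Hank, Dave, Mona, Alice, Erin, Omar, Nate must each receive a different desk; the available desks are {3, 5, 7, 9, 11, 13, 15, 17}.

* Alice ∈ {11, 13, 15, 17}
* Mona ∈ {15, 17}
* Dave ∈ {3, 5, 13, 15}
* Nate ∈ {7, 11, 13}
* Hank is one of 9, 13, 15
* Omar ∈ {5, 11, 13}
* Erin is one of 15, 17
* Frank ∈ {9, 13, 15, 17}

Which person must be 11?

The 8 variables together cover exactly {3, 5, 7, 9, 11, 13, 15, 17} — 8 values for 8 variables — and 3 appears only in Dave's list, so Dave = 3.
Among the 7 still-open variables, 5 fits only Omar (and all 7 values in {5, 7, 9, 11, 13, 15, 17} must be used), so Omar = 5.
Among the 6 still-open variables, 7 fits only Nate (and all 6 values in {7, 9, 11, 13, 15, 17} must be used), so Nate = 7.
The 5 still-open variables draw from only 5 values {9, 11, 13, 15, 17}, so each is used; only Alice can be 11, hence Alice = 11.

Alice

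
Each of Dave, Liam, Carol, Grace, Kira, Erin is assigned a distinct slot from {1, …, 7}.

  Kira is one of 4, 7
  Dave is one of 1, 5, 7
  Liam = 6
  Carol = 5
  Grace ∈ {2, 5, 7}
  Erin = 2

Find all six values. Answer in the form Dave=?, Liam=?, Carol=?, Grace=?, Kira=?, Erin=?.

Dave=1, Liam=6, Carol=5, Grace=7, Kira=4, Erin=2

Liam's domain is down to {6}, so Liam = 6.
That leaves Carol = 5. Strike 5 from Dave, Grace.
That leaves Erin = 2. So Grace can't be 2.
Grace has just one choice, so Grace = 7. Strike 7 from Dave, Kira.
Kira has just one choice, so Kira = 4.
That leaves Dave = 1.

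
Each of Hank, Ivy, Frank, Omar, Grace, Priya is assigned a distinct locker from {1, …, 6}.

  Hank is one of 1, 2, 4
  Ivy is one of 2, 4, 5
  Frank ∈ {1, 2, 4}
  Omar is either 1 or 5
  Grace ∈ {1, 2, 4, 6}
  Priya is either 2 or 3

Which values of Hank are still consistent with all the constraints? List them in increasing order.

1, 2, 4

Among the 6 variables, 3 fits only Priya (and all 6 values in {1, 2, 3, 4, 5, 6} must be used), so Priya = 3.
The 5 still-open variables draw from only 5 values {1, 2, 4, 5, 6}, so each is used; only Grace can be 6, hence Grace = 6.
No further eliminations apply; Hank can still be any of 1, 2, 4.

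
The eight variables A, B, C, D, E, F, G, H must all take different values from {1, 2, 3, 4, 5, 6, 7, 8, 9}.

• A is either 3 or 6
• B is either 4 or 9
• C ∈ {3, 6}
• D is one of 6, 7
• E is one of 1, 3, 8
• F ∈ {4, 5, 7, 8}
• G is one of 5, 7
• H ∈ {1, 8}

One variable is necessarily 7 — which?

D

The 8 variables draw from only 8 values {1, 3, 4, 5, 6, 7, 8, 9}, so each is used; only B can be 9, hence B = 9.
Among the 7 still-open variables, 4 fits only F (and all 7 values in {1, 3, 4, 5, 6, 7, 8} must be used), so F = 4.
The 6 still-open variables draw from only 6 values {1, 3, 5, 6, 7, 8}, so each is used; only G can be 5, hence G = 5.
Among the 5 still-open variables, 7 fits only D (and all 5 values in {1, 3, 6, 7, 8} must be used), so D = 7.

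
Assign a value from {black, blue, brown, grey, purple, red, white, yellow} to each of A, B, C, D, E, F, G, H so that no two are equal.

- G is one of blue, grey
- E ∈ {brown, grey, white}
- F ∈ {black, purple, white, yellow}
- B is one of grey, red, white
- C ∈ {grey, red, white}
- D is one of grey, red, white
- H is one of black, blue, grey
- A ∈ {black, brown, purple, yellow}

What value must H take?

B, C, D share exactly the 3 values {grey, red, white}; by pigeonhole those values go to them, so strike grey, red, white from E, F, G, H.
E has just one choice, so E = brown. So A can't be brown.
G's domain is down to {blue}, so G = blue. Strike blue from H.
So H = black.

black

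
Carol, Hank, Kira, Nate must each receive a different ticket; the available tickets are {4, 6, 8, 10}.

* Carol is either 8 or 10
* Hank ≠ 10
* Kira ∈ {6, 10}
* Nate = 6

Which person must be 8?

Nate must be 6 (only option left). Remove 6 from Hank, Kira.
Kira must be 10 (only option left). Strike 10 from Carol.
So 8 goes to Carol.

Carol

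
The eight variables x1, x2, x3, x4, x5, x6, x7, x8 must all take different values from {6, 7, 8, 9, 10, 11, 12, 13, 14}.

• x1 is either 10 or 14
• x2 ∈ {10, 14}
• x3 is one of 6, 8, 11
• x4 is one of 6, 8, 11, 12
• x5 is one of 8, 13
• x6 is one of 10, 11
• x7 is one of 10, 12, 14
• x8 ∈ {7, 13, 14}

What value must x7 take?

12

Among the 8 variables, 7 fits only x8 (and all 8 values in {6, 7, 8, 10, 11, 12, 13, 14} must be used), so x8 = 7.
The 7 still-open variables draw from only 7 values {6, 8, 10, 11, 12, 13, 14}, so each is used; only x5 can be 13, hence x5 = 13.
x1 and x2 share exactly the 2 values {10, 14}; by pigeonhole those values go to them, so strike 10, 14 from x6, x7.
So x7 = 12.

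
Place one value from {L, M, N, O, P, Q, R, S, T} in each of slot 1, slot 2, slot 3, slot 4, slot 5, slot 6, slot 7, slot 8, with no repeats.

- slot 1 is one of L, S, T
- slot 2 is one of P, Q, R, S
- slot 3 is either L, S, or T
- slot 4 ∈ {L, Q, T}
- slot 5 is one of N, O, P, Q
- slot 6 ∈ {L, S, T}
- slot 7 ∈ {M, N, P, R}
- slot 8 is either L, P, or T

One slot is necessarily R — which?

slot 2

slot 1, slot 3, slot 6 share exactly the 3 values {L, S, T}; by pigeonhole those values go to them, so strike L, S, T from slot 2, slot 4, slot 8.
slot 4's domain is down to {Q}, so slot 4 = Q. Remove Q from slot 2, slot 5.
slot 8 has just one choice, so slot 8 = P. So slot 2, slot 5, slot 7 can't be P.
So R goes to slot 2.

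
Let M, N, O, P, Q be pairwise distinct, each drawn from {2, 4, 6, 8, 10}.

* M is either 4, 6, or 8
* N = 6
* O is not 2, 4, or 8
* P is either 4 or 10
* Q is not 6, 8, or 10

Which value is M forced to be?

8

N must be 6 (only option left). Eliminate 6 elsewhere: M, O.
That leaves O = 10. So P can't be 10.
P has just one choice, so P = 4. Remove 4 from M, Q.
So M = 8.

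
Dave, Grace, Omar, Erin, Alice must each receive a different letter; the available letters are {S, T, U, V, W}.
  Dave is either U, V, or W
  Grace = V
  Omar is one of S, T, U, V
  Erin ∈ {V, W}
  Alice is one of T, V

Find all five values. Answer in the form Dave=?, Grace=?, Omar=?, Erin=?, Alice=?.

Grace's domain is down to {V}, so Grace = V. So Dave, Omar, Erin, Alice can't be V.
Erin's domain is down to {W}, so Erin = W. Eliminate W elsewhere: Dave.
Alice's domain is down to {T}, so Alice = T. Remove T from Omar.
Dave's domain is down to {U}, so Dave = U. Strike U from Omar.
Omar must be S (only option left).

Dave=U, Grace=V, Omar=S, Erin=W, Alice=T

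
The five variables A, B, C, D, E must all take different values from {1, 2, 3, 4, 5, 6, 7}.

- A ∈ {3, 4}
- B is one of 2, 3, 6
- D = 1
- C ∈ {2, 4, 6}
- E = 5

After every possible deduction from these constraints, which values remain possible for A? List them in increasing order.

D's domain is down to {1}, so D = 1.
E must be 5 (only option left).
No further eliminations apply; A can still be any of 3, 4.

3, 4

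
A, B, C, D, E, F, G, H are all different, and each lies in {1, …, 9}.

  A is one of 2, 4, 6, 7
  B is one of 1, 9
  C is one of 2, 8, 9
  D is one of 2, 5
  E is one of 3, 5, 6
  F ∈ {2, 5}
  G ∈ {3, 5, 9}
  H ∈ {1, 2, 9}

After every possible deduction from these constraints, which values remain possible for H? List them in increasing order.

1, 9

D and F share exactly the 2 values {2, 5}; by pigeonhole those values go to them, so strike 2, 5 from A, C, E, G, H.
B and H share exactly the 2 values {1, 9}; by pigeonhole those values go to them, so strike 1, 9 from C, G.
That leaves C = 8.
G has just one choice, so G = 3. Eliminate 3 elsewhere: E.
E must be 6 (only option left). So A can't be 6.
No further eliminations apply; H can still be any of 1, 9.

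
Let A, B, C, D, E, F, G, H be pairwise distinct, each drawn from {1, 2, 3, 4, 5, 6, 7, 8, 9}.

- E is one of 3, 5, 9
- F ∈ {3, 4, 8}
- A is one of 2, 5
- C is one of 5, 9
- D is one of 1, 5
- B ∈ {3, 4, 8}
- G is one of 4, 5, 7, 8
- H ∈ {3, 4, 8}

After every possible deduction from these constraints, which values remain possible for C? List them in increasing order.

The 8 variables together cover exactly {1, 2, 3, 4, 5, 7, 8, 9} — 8 values for 8 variables — and 1 appears only in D's list, so D = 1.
Among the 7 still-open variables, 2 fits only A (and all 7 values in {2, 3, 4, 5, 7, 8, 9} must be used), so A = 2.
The 6 still-open variables draw from only 6 values {3, 4, 5, 7, 8, 9}, so each is used; only G can be 7, hence G = 7.
B, F, H share exactly the 3 values {3, 4, 8}; by pigeonhole those values go to them, so strike 3, 4, 8 from E.
No further eliminations apply; C can still be any of 5, 9.

5, 9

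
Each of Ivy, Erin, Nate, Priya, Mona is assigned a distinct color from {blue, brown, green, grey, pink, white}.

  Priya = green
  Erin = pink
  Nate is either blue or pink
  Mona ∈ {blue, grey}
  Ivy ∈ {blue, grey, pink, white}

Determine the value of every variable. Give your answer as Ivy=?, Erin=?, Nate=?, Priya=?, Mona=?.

Ivy=white, Erin=pink, Nate=blue, Priya=green, Mona=grey

Erin's domain is down to {pink}, so Erin = pink. Strike pink from Ivy, Nate.
Nate's domain is down to {blue}, so Nate = blue. Strike blue from Ivy, Mona.
Priya must be green (only option left).
Mona's domain is down to {grey}, so Mona = grey. Strike grey from Ivy.
Ivy has just one choice, so Ivy = white.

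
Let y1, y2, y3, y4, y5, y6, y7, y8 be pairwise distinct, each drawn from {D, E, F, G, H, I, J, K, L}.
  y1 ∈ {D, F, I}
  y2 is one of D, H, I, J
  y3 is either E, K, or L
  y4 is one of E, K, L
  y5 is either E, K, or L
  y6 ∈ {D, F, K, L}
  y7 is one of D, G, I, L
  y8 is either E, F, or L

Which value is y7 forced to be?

G

y3, y4, y5 between them cover only {E, K, L} — a naked triple. Remove those values from y6, y7, y8.
y8 has just one choice, so y8 = F. Remove F from y1, y6.
y6's domain is down to {D}, so y6 = D. Remove D from y1, y2, y7.
That leaves y1 = I. So y2, y7 can't be I.
So y7 = G.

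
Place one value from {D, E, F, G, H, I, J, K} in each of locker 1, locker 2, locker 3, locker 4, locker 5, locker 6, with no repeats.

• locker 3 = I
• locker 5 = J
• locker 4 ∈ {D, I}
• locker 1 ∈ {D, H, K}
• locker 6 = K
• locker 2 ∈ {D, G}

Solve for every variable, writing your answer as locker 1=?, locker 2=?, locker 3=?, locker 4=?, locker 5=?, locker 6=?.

locker 3's domain is down to {I}, so locker 3 = I. Remove I from locker 4.
locker 4 has just one choice, so locker 4 = D. Strike D from locker 1, locker 2.
That leaves locker 5 = J.
locker 6's domain is down to {K}, so locker 6 = K. Remove K from locker 1.
locker 1 has just one choice, so locker 1 = H.
That leaves locker 2 = G.

locker 1=H, locker 2=G, locker 3=I, locker 4=D, locker 5=J, locker 6=K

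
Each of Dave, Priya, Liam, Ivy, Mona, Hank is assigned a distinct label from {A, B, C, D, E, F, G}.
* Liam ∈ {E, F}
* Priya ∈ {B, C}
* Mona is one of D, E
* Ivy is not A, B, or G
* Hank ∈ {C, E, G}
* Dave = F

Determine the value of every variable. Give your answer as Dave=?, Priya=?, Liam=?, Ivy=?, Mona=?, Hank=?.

Dave has just one choice, so Dave = F. Remove F from Liam, Ivy.
Liam's domain is down to {E}, so Liam = E. Eliminate E elsewhere: Ivy, Mona, Hank.
Mona's domain is down to {D}, so Mona = D. So Ivy can't be D.
That leaves Ivy = C. So Priya, Hank can't be C.
Hank's domain is down to {G}, so Hank = G.
That leaves Priya = B.

Dave=F, Priya=B, Liam=E, Ivy=C, Mona=D, Hank=G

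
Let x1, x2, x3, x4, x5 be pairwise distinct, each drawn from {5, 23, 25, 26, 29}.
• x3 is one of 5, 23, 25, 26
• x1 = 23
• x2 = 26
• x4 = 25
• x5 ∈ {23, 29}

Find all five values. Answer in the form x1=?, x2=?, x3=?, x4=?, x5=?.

x1's domain is down to {23}, so x1 = 23. Remove 23 from x3, x5.
That leaves x2 = 26. So x3 can't be 26.
That leaves x4 = 25. Remove 25 from x3.
That leaves x5 = 29.
x3 must be 5 (only option left).

x1=23, x2=26, x3=5, x4=25, x5=29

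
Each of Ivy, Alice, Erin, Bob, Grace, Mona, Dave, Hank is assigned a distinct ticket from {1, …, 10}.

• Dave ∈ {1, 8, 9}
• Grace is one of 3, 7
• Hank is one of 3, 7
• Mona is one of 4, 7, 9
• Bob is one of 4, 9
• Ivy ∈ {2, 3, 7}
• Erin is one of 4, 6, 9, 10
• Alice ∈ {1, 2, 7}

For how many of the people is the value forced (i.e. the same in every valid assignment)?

3

Grace and Hank between them cover only {3, 7} — a naked pair. Remove those values from Ivy, Alice, Mona.
Ivy must be 2 (only option left). Remove 2 from Alice.
Alice's domain is down to {1}, so Alice = 1. Remove 1 from Dave.
Bob and Mona share exactly the 2 values {4, 9}; by pigeonhole those values go to them, so strike 4, 9 from Erin, Dave.
Dave's domain is down to {8}, so Dave = 8.
Determined: Ivy=2, Alice=1, Dave=8. The other people each still have more than one consistent value. That makes 3.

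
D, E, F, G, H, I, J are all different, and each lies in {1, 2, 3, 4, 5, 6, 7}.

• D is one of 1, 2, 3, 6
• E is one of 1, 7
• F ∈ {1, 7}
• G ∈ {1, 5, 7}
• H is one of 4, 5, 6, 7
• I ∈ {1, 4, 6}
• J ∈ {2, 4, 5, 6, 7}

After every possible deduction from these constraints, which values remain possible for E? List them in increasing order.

The 7 variables together cover exactly {1, 2, 3, 4, 5, 6, 7} — 7 values for 7 variables — and 3 appears only in D's list, so D = 3.
Among the 6 still-open variables, 2 fits only J (and all 6 values in {1, 2, 4, 5, 6, 7} must be used), so J = 2.
E and F between them cover only {1, 7} — a naked pair. Remove those values from G, H, I.
That leaves G = 5. Strike 5 from H.
No further eliminations apply; E can still be any of 1, 7.

1, 7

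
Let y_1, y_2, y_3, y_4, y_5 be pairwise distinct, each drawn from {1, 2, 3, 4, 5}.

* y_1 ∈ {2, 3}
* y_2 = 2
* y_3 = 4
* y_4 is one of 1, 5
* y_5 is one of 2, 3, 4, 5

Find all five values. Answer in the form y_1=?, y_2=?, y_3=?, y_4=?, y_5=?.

y_2's domain is down to {2}, so y_2 = 2. Remove 2 from y_1, y_5.
That leaves y_3 = 4. Strike 4 from y_5.
y_1 must be 3 (only option left). Eliminate 3 elsewhere: y_5.
y_5 must be 5 (only option left). Strike 5 from y_4.
y_4's domain is down to {1}, so y_4 = 1.

y_1=3, y_2=2, y_3=4, y_4=1, y_5=5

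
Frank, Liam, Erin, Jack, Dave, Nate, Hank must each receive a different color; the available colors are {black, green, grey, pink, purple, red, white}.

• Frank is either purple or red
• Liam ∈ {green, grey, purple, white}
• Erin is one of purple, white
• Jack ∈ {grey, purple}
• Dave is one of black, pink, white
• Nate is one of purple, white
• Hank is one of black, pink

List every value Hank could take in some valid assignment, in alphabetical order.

black, pink

Among the 7 variables, green fits only Liam (and all 7 values in {black, green, grey, pink, purple, red, white} must be used), so Liam = green.
Among the 6 still-open variables, grey fits only Jack (and all 6 values in {black, grey, pink, purple, red, white} must be used), so Jack = grey.
The 5 still-open variables together cover exactly {black, pink, purple, red, white} — 5 values for 5 variables — and red appears only in Frank's list, so Frank = red.
Erin and Nate between them cover only {purple, white} — a naked pair. Remove those values from Dave.
No further eliminations apply; Hank can still be any of black, pink.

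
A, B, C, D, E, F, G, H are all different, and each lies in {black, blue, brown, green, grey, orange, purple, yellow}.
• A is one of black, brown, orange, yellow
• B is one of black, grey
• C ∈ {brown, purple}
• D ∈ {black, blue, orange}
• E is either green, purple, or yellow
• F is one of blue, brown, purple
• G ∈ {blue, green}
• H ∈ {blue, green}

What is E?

yellow

The 8 variables together cover exactly {black, blue, brown, green, grey, orange, purple, yellow} — 8 values for 8 variables — and grey appears only in B's list, so B = grey.
The 2 variables G and H are confined to {blue, green}, which locks those values in; drop them from D, E, F.
C and F between them cover only {brown, purple} — a naked pair. Remove those values from A, E.
So E = yellow.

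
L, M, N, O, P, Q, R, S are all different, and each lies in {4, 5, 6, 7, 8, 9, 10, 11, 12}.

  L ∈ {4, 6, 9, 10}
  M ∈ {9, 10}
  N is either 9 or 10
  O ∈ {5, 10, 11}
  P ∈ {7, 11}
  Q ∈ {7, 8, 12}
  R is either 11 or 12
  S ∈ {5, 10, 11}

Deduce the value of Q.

8

M and N share exactly the 2 values {9, 10}; by pigeonhole those values go to them, so strike 9, 10 from L, O, S.
The 2 variables O and S are confined to {5, 11}, which locks those values in; drop them from P, R.
P must be 7 (only option left). Remove 7 from Q.
That leaves R = 12. So Q can't be 12.
So Q = 8.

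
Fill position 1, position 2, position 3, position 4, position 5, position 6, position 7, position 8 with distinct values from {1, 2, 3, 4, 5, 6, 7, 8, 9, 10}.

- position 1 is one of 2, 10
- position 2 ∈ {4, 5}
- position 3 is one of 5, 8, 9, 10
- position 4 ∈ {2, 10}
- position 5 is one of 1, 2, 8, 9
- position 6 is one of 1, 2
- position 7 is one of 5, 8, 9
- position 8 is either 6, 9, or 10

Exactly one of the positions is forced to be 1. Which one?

position 6

The 8 variables together cover exactly {1, 2, 4, 5, 6, 8, 9, 10} — 8 values for 8 variables — and 4 appears only in position 2's list, so position 2 = 4.
The 7 still-open variables together cover exactly {1, 2, 5, 6, 8, 9, 10} — 7 values for 7 variables — and 6 appears only in position 8's list, so position 8 = 6.
position 1 and position 4 between them cover only {2, 10} — a naked pair. Remove those values from position 3, position 5, position 6.
So 1 goes to position 6.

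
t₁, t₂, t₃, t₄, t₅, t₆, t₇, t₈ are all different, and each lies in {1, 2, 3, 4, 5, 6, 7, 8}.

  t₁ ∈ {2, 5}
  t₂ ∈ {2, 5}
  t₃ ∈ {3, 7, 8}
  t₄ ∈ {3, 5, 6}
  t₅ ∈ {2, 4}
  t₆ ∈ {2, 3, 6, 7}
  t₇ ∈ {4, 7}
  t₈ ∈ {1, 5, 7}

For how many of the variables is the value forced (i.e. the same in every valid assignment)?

The 8 variables together cover exactly {1, 2, 3, 4, 5, 6, 7, 8} — 8 values for 8 variables — and 1 appears only in t₈'s list, so t₈ = 1.
The 7 still-open variables together cover exactly {2, 3, 4, 5, 6, 7, 8} — 7 values for 7 variables — and 8 appears only in t₃'s list, so t₃ = 8.
t₁ and t₂ between them cover only {2, 5} — a naked pair. Remove those values from t₄, t₅, t₆.
t₅'s domain is down to {4}, so t₅ = 4. Remove 4 from t₇.
t₇ must be 7 (only option left). Remove 7 from t₆.
Determined: t₃=8, t₅=4, t₇=7, t₈=1. The other variables each still have more than one consistent value. That makes 4.

4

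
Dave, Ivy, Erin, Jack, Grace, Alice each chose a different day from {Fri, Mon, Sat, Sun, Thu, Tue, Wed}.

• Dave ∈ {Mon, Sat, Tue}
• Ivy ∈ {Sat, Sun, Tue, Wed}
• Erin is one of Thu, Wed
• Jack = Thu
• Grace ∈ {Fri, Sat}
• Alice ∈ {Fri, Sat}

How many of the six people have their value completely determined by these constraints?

2

Jack's domain is down to {Thu}, so Jack = Thu. Eliminate Thu elsewhere: Erin.
That leaves Erin = Wed. So Ivy can't be Wed.
Grace and Alice share exactly the 2 values {Fri, Sat}; by pigeonhole those values go to them, so strike Fri, Sat from Dave, Ivy.
Determined: Erin=Wed, Jack=Thu. The other people each still have more than one consistent value. That makes 2.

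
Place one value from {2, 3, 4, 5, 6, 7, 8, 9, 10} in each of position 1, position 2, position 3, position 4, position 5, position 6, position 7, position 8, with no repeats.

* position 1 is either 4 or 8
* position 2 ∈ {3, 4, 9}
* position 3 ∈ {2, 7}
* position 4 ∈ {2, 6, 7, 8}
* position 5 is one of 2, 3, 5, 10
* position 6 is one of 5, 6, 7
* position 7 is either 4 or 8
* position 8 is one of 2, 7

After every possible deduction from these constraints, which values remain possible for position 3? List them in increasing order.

position 1 and position 7 share exactly the 2 values {4, 8}; by pigeonhole those values go to them, so strike 4, 8 from position 2, position 4.
position 3 and position 8 share exactly the 2 values {2, 7}; by pigeonhole those values go to them, so strike 2, 7 from position 4, position 5, position 6.
That leaves position 4 = 6. Remove 6 from position 6.
position 6 must be 5 (only option left). Strike 5 from position 5.
No further eliminations apply; position 3 can still be any of 2, 7.

2, 7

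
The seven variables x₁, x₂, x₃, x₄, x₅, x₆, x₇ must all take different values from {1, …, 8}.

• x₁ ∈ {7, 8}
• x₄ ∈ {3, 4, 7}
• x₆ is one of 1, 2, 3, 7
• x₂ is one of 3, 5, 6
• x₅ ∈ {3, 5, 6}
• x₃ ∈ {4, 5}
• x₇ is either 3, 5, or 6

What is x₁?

8

The 3 variables x₂, x₅, x₇ are confined to {3, 5, 6}, which locks those values in; drop them from x₃, x₄, x₆.
That leaves x₃ = 4. So x₄ can't be 4.
x₄ must be 7 (only option left). Strike 7 from x₁, x₆.
So x₁ = 8.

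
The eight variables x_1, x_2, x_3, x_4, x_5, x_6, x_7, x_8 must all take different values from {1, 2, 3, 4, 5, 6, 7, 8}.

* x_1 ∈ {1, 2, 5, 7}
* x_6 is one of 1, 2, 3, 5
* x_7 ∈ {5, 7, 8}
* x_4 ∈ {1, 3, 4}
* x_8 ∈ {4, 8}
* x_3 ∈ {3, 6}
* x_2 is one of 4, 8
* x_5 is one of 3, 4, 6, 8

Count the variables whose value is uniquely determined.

x_2 and x_8 share exactly the 2 values {4, 8}; by pigeonhole those values go to them, so strike 4, 8 from x_4, x_5, x_7.
x_3 and x_5 share exactly the 2 values {3, 6}; by pigeonhole those values go to them, so strike 3, 6 from x_4, x_6.
x_4 must be 1 (only option left). Remove 1 from x_1, x_6.
Determined: x_4=1. The other variables each still have more than one consistent value. That makes 1.

1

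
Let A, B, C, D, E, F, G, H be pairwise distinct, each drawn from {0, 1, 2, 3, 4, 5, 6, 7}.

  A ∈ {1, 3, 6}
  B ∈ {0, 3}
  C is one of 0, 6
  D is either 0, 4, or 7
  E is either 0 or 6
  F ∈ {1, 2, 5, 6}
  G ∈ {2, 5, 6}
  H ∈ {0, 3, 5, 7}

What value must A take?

1

The 8 variables draw from only 8 values {0, 1, 2, 3, 4, 5, 6, 7}, so each is used; only D can be 4, hence D = 4.
The 7 still-open variables draw from only 7 values {0, 1, 2, 3, 5, 6, 7}, so each is used; only H can be 7, hence H = 7.
C and E share exactly the 2 values {0, 6}; by pigeonhole those values go to them, so strike 0, 6 from A, B, F, G.
B must be 3 (only option left). So A can't be 3.
So A = 1.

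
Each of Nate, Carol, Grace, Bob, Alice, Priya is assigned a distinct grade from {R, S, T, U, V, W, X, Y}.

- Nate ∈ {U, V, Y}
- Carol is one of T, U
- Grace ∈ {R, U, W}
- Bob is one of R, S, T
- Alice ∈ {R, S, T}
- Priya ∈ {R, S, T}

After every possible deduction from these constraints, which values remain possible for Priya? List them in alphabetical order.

R, S, T

Bob, Alice, Priya between them cover only {R, S, T} — a naked triple. Remove those values from Carol, Grace.
Carol must be U (only option left). Eliminate U elsewhere: Nate, Grace.
That leaves Grace = W.
No further eliminations apply; Priya can still be any of R, S, T.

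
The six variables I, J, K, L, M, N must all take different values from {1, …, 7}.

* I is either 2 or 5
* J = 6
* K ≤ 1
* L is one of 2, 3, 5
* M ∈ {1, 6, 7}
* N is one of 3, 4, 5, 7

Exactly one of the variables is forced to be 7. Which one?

J's domain is down to {6}, so J = 6. Strike 6 from M.
K must be 1 (only option left). Strike 1 from M.
So 7 goes to M.

M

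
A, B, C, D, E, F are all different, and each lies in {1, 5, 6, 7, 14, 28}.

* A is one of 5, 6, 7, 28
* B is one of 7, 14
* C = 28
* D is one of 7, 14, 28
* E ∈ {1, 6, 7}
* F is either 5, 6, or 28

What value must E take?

C has just one choice, so C = 28. Strike 28 from A, D, F.
The 5 still-open variables draw from only 5 values {1, 5, 6, 7, 14}, so each is used; only E can be 1, hence E = 1.

1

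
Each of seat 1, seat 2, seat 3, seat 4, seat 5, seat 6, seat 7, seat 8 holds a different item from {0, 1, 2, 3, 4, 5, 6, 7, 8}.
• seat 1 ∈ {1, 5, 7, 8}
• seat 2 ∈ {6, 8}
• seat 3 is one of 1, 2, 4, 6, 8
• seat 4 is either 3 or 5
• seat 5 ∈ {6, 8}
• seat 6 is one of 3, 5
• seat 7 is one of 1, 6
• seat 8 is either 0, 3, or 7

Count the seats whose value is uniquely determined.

3

The 2 variables seat 2 and seat 5 are confined to {6, 8}, which locks those values in; drop them from seat 1, seat 3, seat 7.
That leaves seat 7 = 1. Eliminate 1 elsewhere: seat 1, seat 3.
seat 4 and seat 6 share exactly the 2 values {3, 5}; by pigeonhole those values go to them, so strike 3, 5 from seat 1, seat 8.
seat 1 must be 7 (only option left). Eliminate 7 elsewhere: seat 8.
seat 8 has just one choice, so seat 8 = 0.
Determined: seat 1=7, seat 7=1, seat 8=0. The other seats each still have more than one consistent value. That makes 3.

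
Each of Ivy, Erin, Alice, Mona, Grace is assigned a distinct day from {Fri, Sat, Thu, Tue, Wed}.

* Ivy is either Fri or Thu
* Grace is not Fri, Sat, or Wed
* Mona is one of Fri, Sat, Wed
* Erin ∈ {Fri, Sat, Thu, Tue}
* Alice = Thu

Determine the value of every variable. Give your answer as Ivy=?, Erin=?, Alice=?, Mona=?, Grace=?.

Ivy=Fri, Erin=Sat, Alice=Thu, Mona=Wed, Grace=Tue

Alice has just one choice, so Alice = Thu. So Ivy, Erin, Grace can't be Thu.
Grace's domain is down to {Tue}, so Grace = Tue. Eliminate Tue elsewhere: Erin.
Ivy's domain is down to {Fri}, so Ivy = Fri. Remove Fri from Erin, Mona.
Erin must be Sat (only option left). So Mona can't be Sat.
That leaves Mona = Wed.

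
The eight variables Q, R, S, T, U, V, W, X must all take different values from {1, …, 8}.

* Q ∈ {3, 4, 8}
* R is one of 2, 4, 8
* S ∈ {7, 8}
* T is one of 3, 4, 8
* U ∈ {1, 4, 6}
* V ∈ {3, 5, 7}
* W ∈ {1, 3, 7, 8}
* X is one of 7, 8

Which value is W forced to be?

Among the 8 variables, 2 fits only R (and all 8 values in {1, 2, 3, 4, 5, 6, 7, 8} must be used), so R = 2.
The 7 still-open variables draw from only 7 values {1, 3, 4, 5, 6, 7, 8}, so each is used; only V can be 5, hence V = 5.
The 6 still-open variables draw from only 6 values {1, 3, 4, 6, 7, 8}, so each is used; only U can be 6, hence U = 6.
Among the 5 still-open variables, 1 fits only W (and all 5 values in {1, 3, 4, 7, 8} must be used), so W = 1.

1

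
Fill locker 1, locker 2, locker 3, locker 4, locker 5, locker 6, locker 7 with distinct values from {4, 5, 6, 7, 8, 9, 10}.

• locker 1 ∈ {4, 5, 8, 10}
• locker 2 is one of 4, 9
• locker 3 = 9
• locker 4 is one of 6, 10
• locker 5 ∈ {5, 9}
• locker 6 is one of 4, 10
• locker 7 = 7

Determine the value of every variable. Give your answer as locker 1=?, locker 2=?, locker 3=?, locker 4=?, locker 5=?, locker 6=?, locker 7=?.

locker 1=8, locker 2=4, locker 3=9, locker 4=6, locker 5=5, locker 6=10, locker 7=7

locker 3 must be 9 (only option left). Strike 9 from locker 2, locker 5.
locker 5 has just one choice, so locker 5 = 5. Strike 5 from locker 1.
locker 7's domain is down to {7}, so locker 7 = 7.
locker 2 must be 4 (only option left). So locker 1, locker 6 can't be 4.
locker 6 must be 10 (only option left). Eliminate 10 elsewhere: locker 1, locker 4.
locker 1's domain is down to {8}, so locker 1 = 8.
locker 4's domain is down to {6}, so locker 4 = 6.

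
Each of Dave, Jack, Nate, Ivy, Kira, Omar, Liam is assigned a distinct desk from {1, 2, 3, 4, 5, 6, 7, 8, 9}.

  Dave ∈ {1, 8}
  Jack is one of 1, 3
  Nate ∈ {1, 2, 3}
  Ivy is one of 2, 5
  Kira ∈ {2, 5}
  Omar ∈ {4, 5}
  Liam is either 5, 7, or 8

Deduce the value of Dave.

8

The 7 variables together cover exactly {1, 2, 3, 4, 5, 7, 8} — 7 values for 7 variables — and 4 appears only in Omar's list, so Omar = 4.
Among the 6 still-open variables, 7 fits only Liam (and all 6 values in {1, 2, 3, 5, 7, 8} must be used), so Liam = 7.
Among the 5 still-open variables, 8 fits only Dave (and all 5 values in {1, 2, 3, 5, 8} must be used), so Dave = 8.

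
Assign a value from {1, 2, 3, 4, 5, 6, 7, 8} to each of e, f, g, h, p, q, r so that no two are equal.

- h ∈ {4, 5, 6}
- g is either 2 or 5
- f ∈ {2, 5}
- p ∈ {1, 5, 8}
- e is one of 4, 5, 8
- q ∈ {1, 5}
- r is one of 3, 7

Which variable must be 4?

e

f and g share exactly the 2 values {2, 5}; by pigeonhole those values go to them, so strike 2, 5 from e, h, p, q.
That leaves q = 1. So p can't be 1.
p must be 8 (only option left). Eliminate 8 elsewhere: e.
So 4 goes to e.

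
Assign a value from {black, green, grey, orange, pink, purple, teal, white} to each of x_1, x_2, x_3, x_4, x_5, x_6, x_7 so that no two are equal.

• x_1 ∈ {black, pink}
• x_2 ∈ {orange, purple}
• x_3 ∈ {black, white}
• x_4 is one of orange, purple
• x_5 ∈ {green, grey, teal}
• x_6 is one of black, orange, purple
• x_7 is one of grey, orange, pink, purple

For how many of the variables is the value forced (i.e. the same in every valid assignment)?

4

x_2 and x_4 share exactly the 2 values {orange, purple}; by pigeonhole those values go to them, so strike orange, purple from x_6, x_7.
x_6's domain is down to {black}, so x_6 = black. Eliminate black elsewhere: x_1, x_3.
x_1 must be pink (only option left). So x_7 can't be pink.
x_3's domain is down to {white}, so x_3 = white.
x_7's domain is down to {grey}, so x_7 = grey. Eliminate grey elsewhere: x_5.
Determined: x_1=pink, x_3=white, x_6=black, x_7=grey. The other variables each still have more than one consistent value. That makes 4.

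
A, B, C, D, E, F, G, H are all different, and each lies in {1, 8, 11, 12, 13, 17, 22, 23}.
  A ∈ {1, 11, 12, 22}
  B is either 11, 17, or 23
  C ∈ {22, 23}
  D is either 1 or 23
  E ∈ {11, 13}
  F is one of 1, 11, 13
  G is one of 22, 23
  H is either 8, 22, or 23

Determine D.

1

The 8 variables together cover exactly {1, 8, 11, 12, 13, 17, 22, 23} — 8 values for 8 variables — and 8 appears only in H's list, so H = 8.
Among the 7 still-open variables, 12 fits only A (and all 7 values in {1, 11, 12, 13, 17, 22, 23} must be used), so A = 12.
The 6 still-open variables draw from only 6 values {1, 11, 13, 17, 22, 23}, so each is used; only B can be 17, hence B = 17.
C and G between them cover only {22, 23} — a naked pair. Remove those values from D.
So D = 1.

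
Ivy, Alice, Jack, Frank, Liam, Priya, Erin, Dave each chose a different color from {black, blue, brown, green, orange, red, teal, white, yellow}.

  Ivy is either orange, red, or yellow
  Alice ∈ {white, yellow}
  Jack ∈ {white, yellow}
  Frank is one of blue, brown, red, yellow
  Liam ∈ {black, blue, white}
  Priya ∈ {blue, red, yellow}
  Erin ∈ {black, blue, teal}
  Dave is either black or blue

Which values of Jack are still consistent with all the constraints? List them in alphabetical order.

white, yellow

The 8 variables draw from only 8 values {black, blue, brown, orange, red, teal, white, yellow}, so each is used; only Frank can be brown, hence Frank = brown.
The 7 still-open variables draw from only 7 values {black, blue, orange, red, teal, white, yellow}, so each is used; only Ivy can be orange, hence Ivy = orange.
Among the 6 still-open variables, red fits only Priya (and all 6 values in {black, blue, red, teal, white, yellow} must be used), so Priya = red.
The 5 still-open variables together cover exactly {black, blue, teal, white, yellow} — 5 values for 5 variables — and teal appears only in Erin's list, so Erin = teal.
Alice and Jack share exactly the 2 values {white, yellow}; by pigeonhole those values go to them, so strike white, yellow from Liam.
No further eliminations apply; Jack can still be any of white, yellow.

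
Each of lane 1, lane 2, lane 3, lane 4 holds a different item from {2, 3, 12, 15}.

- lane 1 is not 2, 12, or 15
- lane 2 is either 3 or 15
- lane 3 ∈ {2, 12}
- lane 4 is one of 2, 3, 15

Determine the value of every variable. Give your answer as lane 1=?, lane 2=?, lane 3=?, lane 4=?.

lane 1=3, lane 2=15, lane 3=12, lane 4=2

lane 1 must be 3 (only option left). Strike 3 from lane 2, lane 4.
lane 2 must be 15 (only option left). Eliminate 15 elsewhere: lane 4.
lane 4 must be 2 (only option left). Eliminate 2 elsewhere: lane 3.
lane 3 must be 12 (only option left).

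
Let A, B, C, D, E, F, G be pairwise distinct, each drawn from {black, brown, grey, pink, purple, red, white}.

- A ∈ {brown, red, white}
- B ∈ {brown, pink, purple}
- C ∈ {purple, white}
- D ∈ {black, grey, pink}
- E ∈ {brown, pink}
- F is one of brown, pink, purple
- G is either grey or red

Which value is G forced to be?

grey

The 7 variables together cover exactly {black, brown, grey, pink, purple, red, white} — 7 values for 7 variables — and black appears only in D's list, so D = black.
Among the 6 still-open variables, grey fits only G (and all 6 values in {brown, grey, pink, purple, red, white} must be used), so G = grey.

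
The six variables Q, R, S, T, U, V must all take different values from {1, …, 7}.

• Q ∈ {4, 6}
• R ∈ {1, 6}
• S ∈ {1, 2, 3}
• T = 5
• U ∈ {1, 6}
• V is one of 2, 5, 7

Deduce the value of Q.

T's domain is down to {5}, so T = 5. Remove 5 from V.
R and U between them cover only {1, 6} — a naked pair. Remove those values from Q, S.
So Q = 4.

4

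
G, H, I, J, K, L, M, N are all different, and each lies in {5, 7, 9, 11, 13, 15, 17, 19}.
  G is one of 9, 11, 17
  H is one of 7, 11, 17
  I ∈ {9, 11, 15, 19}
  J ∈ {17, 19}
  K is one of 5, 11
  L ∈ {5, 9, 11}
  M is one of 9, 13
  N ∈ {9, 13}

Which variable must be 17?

G

The 8 variables draw from only 8 values {5, 7, 9, 11, 13, 15, 17, 19}, so each is used; only H can be 7, hence H = 7.
The 7 still-open variables together cover exactly {5, 9, 11, 13, 15, 17, 19} — 7 values for 7 variables — and 15 appears only in I's list, so I = 15.
The 6 still-open variables together cover exactly {5, 9, 11, 13, 17, 19} — 6 values for 6 variables — and 19 appears only in J's list, so J = 19.
The 5 still-open variables draw from only 5 values {5, 9, 11, 13, 17}, so each is used; only G can be 17, hence G = 17.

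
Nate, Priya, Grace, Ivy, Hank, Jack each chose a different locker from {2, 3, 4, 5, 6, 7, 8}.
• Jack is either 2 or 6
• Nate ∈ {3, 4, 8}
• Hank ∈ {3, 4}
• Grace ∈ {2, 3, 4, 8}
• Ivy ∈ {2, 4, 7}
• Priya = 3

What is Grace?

Priya's domain is down to {3}, so Priya = 3. Strike 3 from Nate, Grace, Hank.
Hank must be 4 (only option left). Strike 4 from Nate, Grace, Ivy.
That leaves Nate = 8. So Grace can't be 8.
So Grace = 2.

2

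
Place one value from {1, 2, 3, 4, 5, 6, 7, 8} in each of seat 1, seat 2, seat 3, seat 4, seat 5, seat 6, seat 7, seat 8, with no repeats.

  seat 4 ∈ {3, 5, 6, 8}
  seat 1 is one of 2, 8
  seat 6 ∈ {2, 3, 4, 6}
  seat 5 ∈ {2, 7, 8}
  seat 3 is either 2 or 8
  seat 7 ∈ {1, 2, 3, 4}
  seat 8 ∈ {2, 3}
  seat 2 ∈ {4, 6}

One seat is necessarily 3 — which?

seat 8

Among the 8 variables, 1 fits only seat 7 (and all 8 values in {1, 2, 3, 4, 5, 6, 7, 8} must be used), so seat 7 = 1.
The 7 still-open variables together cover exactly {2, 3, 4, 5, 6, 7, 8} — 7 values for 7 variables — and 5 appears only in seat 4's list, so seat 4 = 5.
Among the 6 still-open variables, 7 fits only seat 5 (and all 6 values in {2, 3, 4, 6, 7, 8} must be used), so seat 5 = 7.
seat 1 and seat 3 share exactly the 2 values {2, 8}; by pigeonhole those values go to them, so strike 2, 8 from seat 6, seat 8.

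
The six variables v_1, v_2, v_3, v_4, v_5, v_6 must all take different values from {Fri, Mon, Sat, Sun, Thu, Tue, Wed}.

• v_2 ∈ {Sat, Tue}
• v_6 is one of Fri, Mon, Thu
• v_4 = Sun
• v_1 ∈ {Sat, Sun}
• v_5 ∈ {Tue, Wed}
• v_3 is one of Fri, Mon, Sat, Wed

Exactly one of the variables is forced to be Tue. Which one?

v_4's domain is down to {Sun}, so v_4 = Sun. So v_1 can't be Sun.
v_1's domain is down to {Sat}, so v_1 = Sat. Remove Sat from v_2, v_3.
So Tue goes to v_2.

v_2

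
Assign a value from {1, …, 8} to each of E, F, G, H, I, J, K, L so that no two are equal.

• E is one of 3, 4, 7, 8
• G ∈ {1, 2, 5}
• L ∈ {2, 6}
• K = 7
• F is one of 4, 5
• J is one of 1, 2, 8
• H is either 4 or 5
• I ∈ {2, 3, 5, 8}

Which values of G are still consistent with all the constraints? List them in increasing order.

K has just one choice, so K = 7. Strike 7 from E.
The 7 still-open variables draw from only 7 values {1, 2, 3, 4, 5, 6, 8}, so each is used; only L can be 6, hence L = 6.
The 2 variables F and H are confined to {4, 5}, which locks those values in; drop them from E, G, I.
No further eliminations apply; G can still be any of 1, 2.

1, 2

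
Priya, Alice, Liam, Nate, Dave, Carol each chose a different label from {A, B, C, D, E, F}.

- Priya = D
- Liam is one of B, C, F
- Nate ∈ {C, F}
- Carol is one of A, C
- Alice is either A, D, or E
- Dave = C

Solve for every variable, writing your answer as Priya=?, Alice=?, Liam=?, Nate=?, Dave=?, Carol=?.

Priya must be D (only option left). Eliminate D elsewhere: Alice.
Dave has just one choice, so Dave = C. So Liam, Nate, Carol can't be C.
That leaves Carol = A. Remove A from Alice.
That leaves Alice = E.
That leaves Nate = F. Strike F from Liam.
Liam must be B (only option left).

Priya=D, Alice=E, Liam=B, Nate=F, Dave=C, Carol=A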